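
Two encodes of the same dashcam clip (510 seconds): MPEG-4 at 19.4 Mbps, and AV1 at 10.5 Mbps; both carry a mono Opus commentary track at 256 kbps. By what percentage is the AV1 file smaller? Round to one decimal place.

45.3%

Audio: 256 kbps = 0.256 Mbps.
MPEG-4: 19.656 Mbps × 510 s = 10024.6 Mb = 1.253 GB.
AV1: 10.756 Mbps × 510 s = 5485.6 Mb = 0.686 GB.
Reduction: (1 − 0.686/1.253) × 100 = 45.28%.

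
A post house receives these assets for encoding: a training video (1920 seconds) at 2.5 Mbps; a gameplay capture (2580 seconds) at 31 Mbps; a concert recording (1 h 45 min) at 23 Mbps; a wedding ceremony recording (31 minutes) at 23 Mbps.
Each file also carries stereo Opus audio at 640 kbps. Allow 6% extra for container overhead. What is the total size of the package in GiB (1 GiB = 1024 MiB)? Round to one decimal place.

Audio: 640 kbps = 0.640 Mbps.
training video: 3.140 Mbps × 1920 s × 1.06 = 6390.5 Mb
gameplay capture: 31.640 Mbps × 2580 s × 1.06 = 86529.1 Mb
concert recording: 23.640 Mbps × 6300 s × 1.06 = 157867.9 Mb
wedding ceremony recording: 23.640 Mbps × 1860 s × 1.06 = 46608.6 Mb
Total: 297396.1 Mb = 37174.5 MB.
= 34.62 GiB.

34.6 GiB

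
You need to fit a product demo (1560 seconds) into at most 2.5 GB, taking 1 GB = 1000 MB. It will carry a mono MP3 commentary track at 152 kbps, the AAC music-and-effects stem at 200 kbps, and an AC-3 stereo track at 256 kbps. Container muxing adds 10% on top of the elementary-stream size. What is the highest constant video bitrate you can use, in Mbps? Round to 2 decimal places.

Budget: 2.5 GB = 20000.0 Mb.
Stream payload after overhead: 20000.0 / 1.10 = 18181.8 Mb.
Total bitrate budget: 18181.8 Mb / 1560 s = 11.655 Mbps.
Audio total: 152 + 200 + 256 = 608 kbps = 0.608 Mbps.
Video: 11.655 − 0.608 = 11.047 Mbps.

11.05 Mbps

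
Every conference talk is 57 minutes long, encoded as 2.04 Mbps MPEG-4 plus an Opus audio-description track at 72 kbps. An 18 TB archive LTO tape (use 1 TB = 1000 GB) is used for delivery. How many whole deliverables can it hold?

19936

57 min = 3420 s
Audio: 72 kbps = 0.072 Mbps.
Total bitrate: 2.112 Mbps.
Per item: 2.112 Mbps × 3420 s = 7,223 Mb = 902.9 MB.
Capacity: 18 TB = 144,000,000 Mb; 19936.20 items → 19936 complete.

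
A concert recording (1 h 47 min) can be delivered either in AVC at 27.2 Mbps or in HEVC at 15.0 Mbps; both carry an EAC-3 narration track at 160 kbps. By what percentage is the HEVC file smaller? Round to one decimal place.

44.6%

1 h 47 min = 107 min = 6420 s
Audio: 160 kbps = 0.160 Mbps.
AVC: 27.360 Mbps × 6420 s = 175651.2 Mb = 21.956 GB.
HEVC: 15.160 Mbps × 6420 s = 97327.2 Mb = 12.166 GB.
Reduction: (1 − 12.166/21.956) × 100 = 44.59%.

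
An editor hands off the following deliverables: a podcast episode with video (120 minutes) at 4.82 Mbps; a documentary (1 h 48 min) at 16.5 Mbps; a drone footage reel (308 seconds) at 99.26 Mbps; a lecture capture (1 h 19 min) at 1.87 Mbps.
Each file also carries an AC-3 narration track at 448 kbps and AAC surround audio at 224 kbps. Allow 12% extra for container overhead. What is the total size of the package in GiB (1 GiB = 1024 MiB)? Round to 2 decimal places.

Audio total: 448 + 224 = 672 kbps = 0.672 Mbps.
podcast episode with video: 5.492 Mbps × 7200 s × 1.12 = 44287.5 Mb
documentary: 17.172 Mbps × 6480 s × 1.12 = 124627.5 Mb
drone footage reel: 99.932 Mbps × 308 s × 1.12 = 34472.5 Mb
lecture capture: 2.542 Mbps × 4740 s × 1.12 = 13495.0 Mb
Total: 216882.5 Mb = 27110.3 MB.
= 25.25 GiB.

25.25 GiB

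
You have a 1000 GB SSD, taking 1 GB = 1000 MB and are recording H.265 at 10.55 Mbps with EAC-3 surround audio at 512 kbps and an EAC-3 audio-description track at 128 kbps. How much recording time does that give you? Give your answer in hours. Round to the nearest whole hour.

199 hours

Audio total: 512 + 128 = 640 kbps = 0.640 Mbps.
Total bitrate: 10.55 + 0.640 = 11.190 Mbps.
Capacity: 1000 GB = 8,000,000 Mb.
Recording time: 8,000,000 / 11.190 = 714,924 s ≈ 199 hours.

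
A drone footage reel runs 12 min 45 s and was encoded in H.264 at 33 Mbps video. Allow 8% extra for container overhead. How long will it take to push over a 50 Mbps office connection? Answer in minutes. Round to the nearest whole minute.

12 min 45 s = 765 s
File: 33.000 Mbps × 765 s = 25245.0 Mb.
With 8% container overhead: ×1.08. → 27264.6 Mb.
At 50 Mbps: 27264.6 / 50 = 545.3 s ≈ 9.09 minutes.

9 minutes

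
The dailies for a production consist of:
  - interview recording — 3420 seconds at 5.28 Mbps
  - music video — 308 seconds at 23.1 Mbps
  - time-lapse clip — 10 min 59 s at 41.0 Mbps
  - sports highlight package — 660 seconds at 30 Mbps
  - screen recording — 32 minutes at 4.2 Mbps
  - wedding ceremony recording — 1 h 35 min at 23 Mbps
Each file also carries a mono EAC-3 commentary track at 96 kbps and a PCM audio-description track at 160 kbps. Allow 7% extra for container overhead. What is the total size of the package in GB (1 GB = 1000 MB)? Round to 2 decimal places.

Audio total: 96 + 160 = 256 kbps = 0.256 Mbps.
interview recording: 5.536 Mbps × 3420 s × 1.07 = 20258.4 Mb
music video: 23.356 Mbps × 308 s × 1.07 = 7697.2 Mb
time-lapse clip: 41.256 Mbps × 659 s × 1.07 = 29090.8 Mb
sports highlight package: 30.256 Mbps × 660 s × 1.07 = 21366.8 Mb
screen recording: 4.456 Mbps × 1920 s × 1.07 = 9154.4 Mb
wedding ceremony recording: 23.256 Mbps × 5700 s × 1.07 = 141838.3 Mb
Total: 229406.0 Mb = 28675.8 MB.
= 28.68 GB.

28.68 GB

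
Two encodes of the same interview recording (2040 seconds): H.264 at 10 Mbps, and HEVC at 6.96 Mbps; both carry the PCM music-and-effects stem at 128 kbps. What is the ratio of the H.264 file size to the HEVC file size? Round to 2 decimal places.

Audio: 128 kbps = 0.128 Mbps.
H.264: 10.128 Mbps × 2040 s = 20661.1 Mb = 2.405 GiB.
HEVC: 7.088 Mbps × 2040 s = 14459.5 Mb = 1.683 GiB.
Ratio: 2.405 / 1.683 = 1.429.

1.43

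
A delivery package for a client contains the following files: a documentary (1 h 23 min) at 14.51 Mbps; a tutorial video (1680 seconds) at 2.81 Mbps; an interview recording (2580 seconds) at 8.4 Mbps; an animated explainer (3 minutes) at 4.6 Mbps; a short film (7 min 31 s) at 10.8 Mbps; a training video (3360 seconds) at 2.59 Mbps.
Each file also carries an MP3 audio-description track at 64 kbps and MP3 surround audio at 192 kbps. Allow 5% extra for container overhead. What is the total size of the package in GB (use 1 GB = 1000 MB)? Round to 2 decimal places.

15.28 GB

Audio total: 64 + 192 = 256 kbps = 0.256 Mbps.
documentary: 14.766 Mbps × 4980 s × 1.05 = 77211.4 Mb
tutorial video: 3.066 Mbps × 1680 s × 1.05 = 5408.4 Mb
interview recording: 8.656 Mbps × 2580 s × 1.05 = 23449.1 Mb
animated explainer: 4.856 Mbps × 180 s × 1.05 = 917.8 Mb
short film: 11.056 Mbps × 451 s × 1.05 = 5235.6 Mb
training video: 2.846 Mbps × 3360 s × 1.05 = 10040.7 Mb
Total: 122263.0 Mb = 15282.9 MB.
= 15.28 GB.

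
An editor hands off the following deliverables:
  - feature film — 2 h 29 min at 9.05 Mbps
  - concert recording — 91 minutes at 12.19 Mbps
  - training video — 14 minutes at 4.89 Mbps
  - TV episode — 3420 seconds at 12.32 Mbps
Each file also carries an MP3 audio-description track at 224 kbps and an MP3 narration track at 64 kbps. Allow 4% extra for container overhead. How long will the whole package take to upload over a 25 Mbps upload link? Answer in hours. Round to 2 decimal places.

Audio total: 224 + 64 = 288 kbps = 0.288 Mbps.
feature film: 9.338 Mbps × 8940 s × 1.04 = 86821.0 Mb
concert recording: 12.478 Mbps × 5460 s × 1.04 = 70855.1 Mb
training video: 5.178 Mbps × 840 s × 1.04 = 4523.5 Mb
TV episode: 12.608 Mbps × 3420 s × 1.04 = 44844.1 Mb
Total: 207043.7 Mb = 25880.5 MB.
At 25 Mbps: 207043.7 / 25 = 8282 s ≈ 2.3 hours.

2.30 hours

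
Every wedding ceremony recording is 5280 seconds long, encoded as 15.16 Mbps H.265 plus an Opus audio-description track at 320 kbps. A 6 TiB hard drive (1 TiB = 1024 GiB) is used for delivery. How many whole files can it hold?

645

Audio: 320 kbps = 0.320 Mbps.
Total bitrate: 15.480 Mbps.
Per item: 15.480 Mbps × 5280 s = 81,734 Mb = 10,217 MB.
Capacity: 6 TiB = 52,776,558 Mb; 645.71 items → 645 complete.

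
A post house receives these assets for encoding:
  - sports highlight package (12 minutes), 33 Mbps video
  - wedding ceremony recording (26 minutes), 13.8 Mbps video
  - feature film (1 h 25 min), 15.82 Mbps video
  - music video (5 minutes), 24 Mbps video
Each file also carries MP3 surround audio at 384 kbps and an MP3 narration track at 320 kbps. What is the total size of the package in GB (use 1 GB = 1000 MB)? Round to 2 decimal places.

Audio total: 384 + 320 = 704 kbps = 0.704 Mbps.
sports highlight package: 33.704 Mbps × 720 s = 24266.9 Mb
wedding ceremony recording: 14.504 Mbps × 1560 s = 22626.2 Mb
feature film: 16.524 Mbps × 5100 s = 84272.4 Mb
music video: 24.704 Mbps × 300 s = 7411.2 Mb
Total: 138576.7 Mb = 17322.1 MB.
= 17.32 GB.

17.32 GB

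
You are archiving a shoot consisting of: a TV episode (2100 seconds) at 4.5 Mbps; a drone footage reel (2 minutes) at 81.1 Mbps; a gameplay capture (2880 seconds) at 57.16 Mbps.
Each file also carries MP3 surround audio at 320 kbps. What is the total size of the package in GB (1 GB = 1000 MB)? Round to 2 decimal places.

23.18 GB

Audio: 320 kbps = 0.320 Mbps.
TV episode: 4.820 Mbps × 2100 s = 10122.0 Mb
drone footage reel: 81.420 Mbps × 120 s = 9770.4 Mb
gameplay capture: 57.480 Mbps × 2880 s = 165542.4 Mb
Total: 185434.8 Mb = 23179.3 MB.
= 23.18 GB.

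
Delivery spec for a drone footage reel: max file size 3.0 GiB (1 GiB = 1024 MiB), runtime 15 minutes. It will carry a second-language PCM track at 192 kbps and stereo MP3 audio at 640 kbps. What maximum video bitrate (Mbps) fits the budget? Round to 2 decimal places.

27.80 Mbps

Budget: 3.0 GiB = 25769.8 Mb.
15 min = 900 s
Total bitrate budget: 25769.8 Mb / 900 s = 28.633 Mbps.
Audio total: 192 + 640 = 832 kbps = 0.832 Mbps.
Video: 28.633 − 0.832 = 27.801 Mbps.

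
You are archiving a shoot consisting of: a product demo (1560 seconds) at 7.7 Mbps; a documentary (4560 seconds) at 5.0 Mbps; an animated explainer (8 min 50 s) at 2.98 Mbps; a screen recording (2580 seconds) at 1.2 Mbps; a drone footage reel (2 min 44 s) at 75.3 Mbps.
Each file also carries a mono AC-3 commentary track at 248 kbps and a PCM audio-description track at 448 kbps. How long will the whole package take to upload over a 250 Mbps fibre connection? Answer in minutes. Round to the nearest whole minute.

4 minutes

Audio total: 248 + 448 = 696 kbps = 0.696 Mbps.
product demo: 8.396 Mbps × 1560 s = 13097.8 Mb
documentary: 5.696 Mbps × 4560 s = 25973.8 Mb
animated explainer: 3.676 Mbps × 530 s = 1948.3 Mb
screen recording: 1.896 Mbps × 2580 s = 4891.7 Mb
drone footage reel: 75.996 Mbps × 164 s = 12463.3 Mb
Total: 58374.8 Mb = 7296.9 MB.
At 250 Mbps: 58374.8 / 250 = 233 s ≈ 3.89 minutes.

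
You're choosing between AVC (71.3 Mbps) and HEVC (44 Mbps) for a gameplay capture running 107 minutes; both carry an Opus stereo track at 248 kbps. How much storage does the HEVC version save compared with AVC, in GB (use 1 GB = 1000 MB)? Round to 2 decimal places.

107 min = 6420 s
Audio: 248 kbps = 0.248 Mbps.
AVC: 71.548 Mbps × 6420 s = 459338.2 Mb = 57.417 GB.
HEVC: 44.248 Mbps × 6420 s = 284072.2 Mb = 35.509 GB.
Saving: 57.417 − 35.509 = 21.908 GB.

21.91 GB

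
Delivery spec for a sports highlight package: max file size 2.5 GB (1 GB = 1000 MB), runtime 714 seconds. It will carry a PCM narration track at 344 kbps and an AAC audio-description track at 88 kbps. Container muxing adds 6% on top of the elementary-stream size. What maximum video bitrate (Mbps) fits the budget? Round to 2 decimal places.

25.99 Mbps

Budget: 2.5 GB = 20000.0 Mb.
Stream payload after overhead: 20000.0 / 1.06 = 18867.9 Mb.
Total bitrate budget: 18867.9 Mb / 714 s = 26.426 Mbps.
Audio total: 344 + 88 = 432 kbps = 0.432 Mbps.
Video: 26.426 − 0.432 = 25.994 Mbps.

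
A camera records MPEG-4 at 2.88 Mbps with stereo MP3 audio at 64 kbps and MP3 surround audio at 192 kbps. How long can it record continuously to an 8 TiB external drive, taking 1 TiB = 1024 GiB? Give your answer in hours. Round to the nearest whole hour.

6233 hours

Audio total: 64 + 192 = 256 kbps = 0.256 Mbps.
Total bitrate: 2.88 + 0.256 = 3.136 Mbps.
Capacity: 8 TiB = 70,368,744 Mb.
Recording time: 70,368,744 / 3.136 = 22,439,013 s ≈ 6,233 hours.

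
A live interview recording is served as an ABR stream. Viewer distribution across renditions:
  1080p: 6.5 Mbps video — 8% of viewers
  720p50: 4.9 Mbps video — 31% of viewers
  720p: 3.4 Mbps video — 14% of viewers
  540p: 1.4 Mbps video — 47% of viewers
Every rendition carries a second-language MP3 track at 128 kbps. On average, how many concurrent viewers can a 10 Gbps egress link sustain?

3029

Audio: 128 kbps = 0.128 Mbps.
Average per-viewer bitrate: 0.08×6.628 + 0.31×5.028 + 0.14×3.528 + 0.47×1.528 = 3.301 Mbps.
10 Gbps = 10,000 Mbps; 10,000 / 3.301 = 3029.39 → 3029.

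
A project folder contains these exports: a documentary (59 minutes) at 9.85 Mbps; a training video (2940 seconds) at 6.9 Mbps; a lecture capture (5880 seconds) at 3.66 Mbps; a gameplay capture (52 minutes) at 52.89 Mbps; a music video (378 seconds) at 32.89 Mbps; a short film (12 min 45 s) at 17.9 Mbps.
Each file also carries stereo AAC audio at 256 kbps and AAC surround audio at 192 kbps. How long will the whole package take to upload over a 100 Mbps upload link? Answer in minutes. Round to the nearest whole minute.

46 minutes

Audio total: 256 + 192 = 448 kbps = 0.448 Mbps.
documentary: 10.298 Mbps × 3540 s = 36454.9 Mb
training video: 7.348 Mbps × 2940 s = 21603.1 Mb
lecture capture: 4.108 Mbps × 5880 s = 24155.0 Mb
gameplay capture: 53.338 Mbps × 3120 s = 166414.6 Mb
music video: 33.338 Mbps × 378 s = 12601.8 Mb
short film: 18.348 Mbps × 765 s = 14036.2 Mb
Total: 275265.6 Mb = 34408.2 MB.
At 100 Mbps: 275265.6 / 100 = 2753 s ≈ 45.9 minutes.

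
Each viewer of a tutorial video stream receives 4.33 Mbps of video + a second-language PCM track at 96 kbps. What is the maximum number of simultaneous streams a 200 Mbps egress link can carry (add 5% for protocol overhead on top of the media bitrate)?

Audio: 96 kbps = 0.096 Mbps.
Per-viewer media rate: 4.426 Mbps.
On the wire with 5% overhead: 4.647 Mbps.
200 Mbps = 200.0 Mbps; 200.0 / 4.647 = 43.04 → 43 viewers.

43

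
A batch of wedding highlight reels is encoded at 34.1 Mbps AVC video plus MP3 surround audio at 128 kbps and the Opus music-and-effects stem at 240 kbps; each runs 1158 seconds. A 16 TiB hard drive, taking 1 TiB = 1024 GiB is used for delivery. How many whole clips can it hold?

Audio total: 128 + 240 = 368 kbps = 0.368 Mbps.
Total bitrate: 34.468 Mbps.
Per item: 34.468 Mbps × 1158 s = 39,914 Mb = 4,989 MB.
Capacity: 16 TiB = 140,737,488 Mb; 3526.02 items → 3526 complete.

3526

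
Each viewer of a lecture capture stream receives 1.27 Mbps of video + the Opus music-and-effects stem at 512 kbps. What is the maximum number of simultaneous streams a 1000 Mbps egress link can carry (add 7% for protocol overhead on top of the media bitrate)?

524

Audio: 512 kbps = 0.512 Mbps.
Per-viewer media rate: 1.782 Mbps.
On the wire with 7% overhead: 1.907 Mbps.
1000 Mbps = 1,000 Mbps; 1,000 / 1.907 = 524.46 → 524 viewers.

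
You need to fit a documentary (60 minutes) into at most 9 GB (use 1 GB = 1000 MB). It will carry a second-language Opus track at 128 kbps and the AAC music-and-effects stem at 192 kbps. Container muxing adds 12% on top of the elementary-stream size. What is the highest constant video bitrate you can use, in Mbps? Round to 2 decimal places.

17.54 Mbps

Budget: 9 GB = 72000.0 Mb.
Stream payload after overhead: 72000.0 / 1.12 = 64285.7 Mb.
60 min = 3600 s
Total bitrate budget: 64285.7 Mb / 3600 s = 17.857 Mbps.
Audio total: 128 + 192 = 320 kbps = 0.320 Mbps.
Video: 17.857 − 0.320 = 17.537 Mbps.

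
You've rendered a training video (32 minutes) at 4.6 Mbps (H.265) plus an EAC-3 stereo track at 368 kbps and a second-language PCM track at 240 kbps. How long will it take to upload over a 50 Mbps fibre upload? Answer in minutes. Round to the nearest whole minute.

32 min = 1920 s
Audio total: 368 + 240 = 608 kbps = 0.608 Mbps.
Total bitrate: 5.208 Mbps.
File: 5.208 Mbps × 1920 s = 9999.4 Mb.
At 50 Mbps: 9999.4 / 50 = 200.0 s ≈ 3.33 minutes.

3 minutes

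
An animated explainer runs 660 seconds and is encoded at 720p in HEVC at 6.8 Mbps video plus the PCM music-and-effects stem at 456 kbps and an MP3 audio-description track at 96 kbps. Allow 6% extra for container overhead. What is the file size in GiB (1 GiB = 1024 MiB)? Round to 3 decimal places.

0.599 GiB

Audio total: 456 + 96 = 552 kbps = 0.552 Mbps.
Total bitrate: 6.8 + 0.552 = 7.352 Mbps.
Stream data: 7.352 Mbps × 660 s = 4852.3 Mb.
With 6% container overhead: ×1.06.
5,143 Mb = 642,932,400 bytes ÷ 1,073,741,824 = 0.5988 GiB.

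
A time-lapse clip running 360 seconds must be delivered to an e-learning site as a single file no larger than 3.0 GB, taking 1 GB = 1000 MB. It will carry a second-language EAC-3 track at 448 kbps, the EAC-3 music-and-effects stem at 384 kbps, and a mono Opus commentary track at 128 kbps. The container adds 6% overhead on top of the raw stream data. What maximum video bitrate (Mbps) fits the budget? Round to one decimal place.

Budget: 3.0 GB = 24000.0 Mb.
Stream payload after overhead: 24000.0 / 1.06 = 22641.5 Mb.
Total bitrate budget: 22641.5 Mb / 360 s = 62.893 Mbps.
Audio total: 448 + 384 + 128 = 960 kbps = 0.960 Mbps.
Video: 62.893 − 0.960 = 61.933 Mbps.

61.9 Mbps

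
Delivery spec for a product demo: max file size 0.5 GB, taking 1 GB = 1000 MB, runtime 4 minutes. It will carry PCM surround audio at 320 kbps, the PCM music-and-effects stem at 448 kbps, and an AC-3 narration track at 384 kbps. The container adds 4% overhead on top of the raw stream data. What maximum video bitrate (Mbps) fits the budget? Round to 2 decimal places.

14.87 Mbps

Budget: 0.5 GB = 4000.0 Mb.
Stream payload after overhead: 4000.0 / 1.04 = 3846.2 Mb.
4 min = 240 s
Total bitrate budget: 3846.2 Mb / 240 s = 16.026 Mbps.
Audio total: 320 + 448 + 384 = 1152 kbps = 1.152 Mbps.
Video: 16.026 − 1.152 = 14.874 Mbps.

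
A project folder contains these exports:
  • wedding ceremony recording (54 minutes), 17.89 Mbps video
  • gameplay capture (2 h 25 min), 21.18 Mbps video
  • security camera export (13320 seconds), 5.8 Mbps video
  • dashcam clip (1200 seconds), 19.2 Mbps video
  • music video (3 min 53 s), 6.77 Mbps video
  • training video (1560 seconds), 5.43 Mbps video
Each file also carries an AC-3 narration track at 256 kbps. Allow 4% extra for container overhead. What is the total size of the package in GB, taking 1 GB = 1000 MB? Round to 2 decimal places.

46.77 GB

Audio: 256 kbps = 0.256 Mbps.
wedding ceremony recording: 18.146 Mbps × 3240 s × 1.04 = 61144.8 Mb
gameplay capture: 21.436 Mbps × 8700 s × 1.04 = 193952.9 Mb
security camera export: 6.056 Mbps × 13320 s × 1.04 = 83892.6 Mb
dashcam clip: 19.456 Mbps × 1200 s × 1.04 = 24281.1 Mb
music video: 7.026 Mbps × 233 s × 1.04 = 1702.5 Mb
training video: 5.686 Mbps × 1560 s × 1.04 = 9225.0 Mb
Total: 374198.8 Mb = 46774.9 MB.
= 46.77 GB.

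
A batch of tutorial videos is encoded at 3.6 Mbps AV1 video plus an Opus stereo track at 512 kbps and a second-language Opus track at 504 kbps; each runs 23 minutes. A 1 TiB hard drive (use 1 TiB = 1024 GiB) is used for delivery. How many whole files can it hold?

23 min = 1380 s
Audio total: 512 + 504 = 1016 kbps = 1.016 Mbps.
Total bitrate: 4.616 Mbps.
Per item: 4.616 Mbps × 1380 s = 6,370 Mb = 796.3 MB.
Capacity: 1 TiB = 8,796,093 Mb; 1380.84 items → 1380 complete.

1380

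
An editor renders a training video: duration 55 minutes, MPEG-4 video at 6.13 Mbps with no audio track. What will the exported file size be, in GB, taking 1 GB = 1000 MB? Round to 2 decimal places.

2.53 GB

55 min = 3300 s
Total bitrate: 6.13 Mbps.
Stream data: 6.130 Mbps × 3300 s = 20229.0 Mb.
20,229 Mb ÷ 8 = 2,529 MB → 2.529 GB.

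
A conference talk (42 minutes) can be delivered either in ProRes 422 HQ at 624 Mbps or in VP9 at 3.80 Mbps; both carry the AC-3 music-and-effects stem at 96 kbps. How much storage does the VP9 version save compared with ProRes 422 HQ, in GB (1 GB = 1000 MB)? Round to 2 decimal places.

42 min = 2520 s
Audio: 96 kbps = 0.096 Mbps.
ProRes 422 HQ: 624.096 Mbps × 2520 s = 1572721.9 Mb = 196.590 GB.
VP9: 3.896 Mbps × 2520 s = 9817.9 Mb = 1.227 GB.
Saving: 196.590 − 1.227 = 195.363 GB.

195.36 GB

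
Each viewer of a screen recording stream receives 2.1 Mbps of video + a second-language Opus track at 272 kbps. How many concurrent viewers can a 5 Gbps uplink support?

2107

Audio: 272 kbps = 0.272 Mbps.
Per-viewer media rate: 2.372 Mbps.
5 Gbps = 5,000 Mbps; 5,000 / 2.372 = 2107.93 → 2107 viewers.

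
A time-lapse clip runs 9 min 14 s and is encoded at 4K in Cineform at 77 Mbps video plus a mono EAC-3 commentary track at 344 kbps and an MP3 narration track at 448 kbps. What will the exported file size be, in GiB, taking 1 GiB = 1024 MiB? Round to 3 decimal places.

9 min 14 s = 554 s
Audio total: 344 + 448 = 792 kbps = 0.792 Mbps.
Total bitrate: 77 + 0.792 = 77.792 Mbps.
Stream data: 77.792 Mbps × 554 s = 43096.8 Mb.
43,097 Mb = 5,387,096,000 bytes ÷ 1,073,741,824 = 5.017 GiB.

5.017 GiB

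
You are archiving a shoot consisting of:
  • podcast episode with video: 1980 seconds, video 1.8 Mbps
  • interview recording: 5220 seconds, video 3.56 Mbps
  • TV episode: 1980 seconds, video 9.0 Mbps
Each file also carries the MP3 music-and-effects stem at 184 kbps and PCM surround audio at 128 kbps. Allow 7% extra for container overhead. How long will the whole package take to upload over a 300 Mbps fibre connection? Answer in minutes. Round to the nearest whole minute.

3 minutes

Audio total: 184 + 128 = 312 kbps = 0.312 Mbps.
podcast episode with video: 2.112 Mbps × 1980 s × 1.07 = 4474.5 Mb
interview recording: 3.872 Mbps × 5220 s × 1.07 = 21626.7 Mb
TV episode: 9.312 Mbps × 1980 s × 1.07 = 19728.4 Mb
Total: 45829.6 Mb = 5728.7 MB.
At 300 Mbps: 45829.6 / 300 = 153 s ≈ 2.55 minutes.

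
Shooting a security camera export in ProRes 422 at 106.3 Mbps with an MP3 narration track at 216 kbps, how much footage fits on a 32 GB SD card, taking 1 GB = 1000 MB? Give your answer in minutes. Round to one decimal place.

Audio: 216 kbps = 0.216 Mbps.
Total bitrate: 106.3 + 0.216 = 106.516 Mbps.
Capacity: 32 GB = 256,000 Mb.
Recording time: 256,000 / 106.516 = 2,403 s ≈ 40.1 minutes.

40.1 minutes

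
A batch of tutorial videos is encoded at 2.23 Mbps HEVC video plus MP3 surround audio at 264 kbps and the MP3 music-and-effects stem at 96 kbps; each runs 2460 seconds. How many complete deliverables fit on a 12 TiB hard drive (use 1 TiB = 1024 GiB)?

16566

Audio total: 264 + 96 = 360 kbps = 0.360 Mbps.
Total bitrate: 2.590 Mbps.
Per item: 2.590 Mbps × 2460 s = 6,371 Mb = 796.4 MB.
Capacity: 12 TiB = 105,553,116 Mb; 16566.71 items → 16566 complete.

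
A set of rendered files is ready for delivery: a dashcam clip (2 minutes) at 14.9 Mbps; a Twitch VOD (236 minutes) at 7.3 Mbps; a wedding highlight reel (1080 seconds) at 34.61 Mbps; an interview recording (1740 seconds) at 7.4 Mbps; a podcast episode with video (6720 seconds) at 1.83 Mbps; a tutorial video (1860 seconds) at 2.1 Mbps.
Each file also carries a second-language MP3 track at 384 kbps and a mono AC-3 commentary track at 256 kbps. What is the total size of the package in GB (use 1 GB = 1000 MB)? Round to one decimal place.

Audio total: 384 + 256 = 640 kbps = 0.640 Mbps.
dashcam clip: 15.540 Mbps × 120 s = 1864.8 Mb
Twitch VOD: 7.940 Mbps × 14160 s = 112430.4 Mb
wedding highlight reel: 35.250 Mbps × 1080 s = 38070.0 Mb
interview recording: 8.040 Mbps × 1740 s = 13989.6 Mb
podcast episode with video: 2.470 Mbps × 6720 s = 16598.4 Mb
tutorial video: 2.740 Mbps × 1860 s = 5096.4 Mb
Total: 188049.6 Mb = 23506.2 MB.
= 23.51 GB.

23.5 GB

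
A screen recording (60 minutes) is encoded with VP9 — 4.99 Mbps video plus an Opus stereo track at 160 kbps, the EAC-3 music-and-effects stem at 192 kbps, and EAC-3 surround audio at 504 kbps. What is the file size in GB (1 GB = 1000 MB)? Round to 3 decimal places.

2.631 GB

60 min = 3600 s
Audio total: 160 + 192 + 504 = 856 kbps = 0.856 Mbps.
Total bitrate: 4.99 + 0.856 = 5.846 Mbps.
Stream data: 5.846 Mbps × 3600 s = 21045.6 Mb.
21,046 Mb ÷ 8 = 2,631 MB → 2.631 GB.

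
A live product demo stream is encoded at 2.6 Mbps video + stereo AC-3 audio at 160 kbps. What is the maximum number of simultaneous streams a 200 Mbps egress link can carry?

72

Audio: 160 kbps = 0.160 Mbps.
Per-viewer media rate: 2.760 Mbps.
200 Mbps = 200.0 Mbps; 200.0 / 2.760 = 72.46 → 72 viewers.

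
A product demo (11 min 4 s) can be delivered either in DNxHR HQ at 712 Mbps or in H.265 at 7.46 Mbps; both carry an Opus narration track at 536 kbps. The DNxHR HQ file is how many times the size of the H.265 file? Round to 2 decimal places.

89.11

11 min 4 s = 664 s
Audio: 536 kbps = 0.536 Mbps.
DNxHR HQ: 712.536 Mbps × 664 s = 473123.9 Mb = 55.079 GiB.
H.265: 7.996 Mbps × 664 s = 5309.3 Mb = 0.618 GiB.
Ratio: 55.079 / 0.618 = 89.112.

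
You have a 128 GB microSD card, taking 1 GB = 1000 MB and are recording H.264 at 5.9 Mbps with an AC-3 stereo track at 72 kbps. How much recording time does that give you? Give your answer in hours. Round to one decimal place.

Audio: 72 kbps = 0.072 Mbps.
Total bitrate: 5.9 + 0.072 = 5.972 Mbps.
Capacity: 128 GB = 1,024,000 Mb.
Recording time: 1,024,000 / 5.972 = 171,467 s ≈ 47.6 hours.

47.6 hours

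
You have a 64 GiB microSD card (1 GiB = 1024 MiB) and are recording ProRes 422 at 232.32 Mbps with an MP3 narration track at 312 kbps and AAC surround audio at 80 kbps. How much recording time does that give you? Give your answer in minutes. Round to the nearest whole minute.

39 minutes

Audio total: 312 + 80 = 392 kbps = 0.392 Mbps.
Total bitrate: 232.32 + 0.392 = 232.712 Mbps.
Capacity: 64 GiB = 549,756 Mb.
Recording time: 549,756 / 232.712 = 2,362 s ≈ 39.4 minutes.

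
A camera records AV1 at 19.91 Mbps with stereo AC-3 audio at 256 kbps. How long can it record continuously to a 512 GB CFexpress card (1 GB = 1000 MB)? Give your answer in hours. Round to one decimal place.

Audio: 256 kbps = 0.256 Mbps.
Total bitrate: 19.91 + 0.256 = 20.166 Mbps.
Capacity: 512 GB = 4,096,000 Mb.
Recording time: 4,096,000 / 20.166 = 203,114 s ≈ 56.4 hours.

56.4 hours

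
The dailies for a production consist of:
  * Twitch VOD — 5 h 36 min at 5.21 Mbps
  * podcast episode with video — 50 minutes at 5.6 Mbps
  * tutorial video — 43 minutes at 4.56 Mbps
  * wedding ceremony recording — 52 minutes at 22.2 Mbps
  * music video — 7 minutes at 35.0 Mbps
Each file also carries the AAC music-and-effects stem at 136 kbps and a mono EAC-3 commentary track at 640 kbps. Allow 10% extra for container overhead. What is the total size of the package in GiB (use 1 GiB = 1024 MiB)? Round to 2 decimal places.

Audio total: 136 + 640 = 776 kbps = 0.776 Mbps.
Twitch VOD: 5.986 Mbps × 20160 s × 1.10 = 132745.5 Mb
podcast episode with video: 6.376 Mbps × 3000 s × 1.10 = 21040.8 Mb
tutorial video: 5.336 Mbps × 2580 s × 1.10 = 15143.6 Mb
wedding ceremony recording: 22.976 Mbps × 3120 s × 1.10 = 78853.6 Mb
music video: 35.776 Mbps × 420 s × 1.10 = 16528.5 Mb
Total: 264312.0 Mb = 33039.0 MB.
= 30.77 GiB.

30.77 GiB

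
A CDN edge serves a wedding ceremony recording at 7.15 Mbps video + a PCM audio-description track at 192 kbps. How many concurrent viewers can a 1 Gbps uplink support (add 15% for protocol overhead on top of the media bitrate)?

118

Audio: 192 kbps = 0.192 Mbps.
Per-viewer media rate: 7.342 Mbps.
On the wire with 15% overhead: 8.443 Mbps.
1 Gbps = 1,000 Mbps; 1,000 / 8.443 = 118.44 → 118 viewers.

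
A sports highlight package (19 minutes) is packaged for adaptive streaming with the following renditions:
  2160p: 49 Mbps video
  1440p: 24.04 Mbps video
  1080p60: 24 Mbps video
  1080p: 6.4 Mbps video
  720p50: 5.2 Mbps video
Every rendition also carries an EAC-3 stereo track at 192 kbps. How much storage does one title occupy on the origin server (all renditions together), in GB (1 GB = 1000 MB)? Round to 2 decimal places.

15.62 GB

19 min = 1140 s
Audio: 192 kbps = 0.192 Mbps.
Sum of rendition bitrates: (49+0.192) + (24.04+0.192) + (24+0.192) + (6.4+0.192) + (5.2+0.192) = 109.600 Mbps.
× 1140 s = 124,944 Mb = 15,618 MB = 15.62 GB.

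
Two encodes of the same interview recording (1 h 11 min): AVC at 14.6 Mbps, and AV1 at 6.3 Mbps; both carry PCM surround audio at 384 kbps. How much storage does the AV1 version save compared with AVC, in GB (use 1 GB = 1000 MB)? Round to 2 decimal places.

1 h 11 min = 71 min = 4260 s
Audio: 384 kbps = 0.384 Mbps.
AVC: 14.984 Mbps × 4260 s = 63831.8 Mb = 7.979 GB.
AV1: 6.684 Mbps × 4260 s = 28473.8 Mb = 3.559 GB.
Saving: 7.979 − 3.559 = 4.420 GB.

4.42 GB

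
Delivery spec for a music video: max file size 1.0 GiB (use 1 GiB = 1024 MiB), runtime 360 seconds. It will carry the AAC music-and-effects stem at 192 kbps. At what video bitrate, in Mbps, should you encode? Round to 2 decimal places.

23.67 Mbps

Budget: 1.0 GiB = 8589.9 Mb.
Total bitrate budget: 8589.9 Mb / 360 s = 23.861 Mbps.
Audio: 192 kbps = 0.192 Mbps.
Video: 23.861 − 0.192 = 23.669 Mbps.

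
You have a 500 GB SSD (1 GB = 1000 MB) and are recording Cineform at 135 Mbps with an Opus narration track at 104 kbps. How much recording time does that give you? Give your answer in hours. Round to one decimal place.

Audio: 104 kbps = 0.104 Mbps.
Total bitrate: 135 + 0.104 = 135.104 Mbps.
Capacity: 500 GB = 4,000,000 Mb.
Recording time: 4,000,000 / 135.104 = 29,607 s ≈ 8.22 hours.

8.2 hours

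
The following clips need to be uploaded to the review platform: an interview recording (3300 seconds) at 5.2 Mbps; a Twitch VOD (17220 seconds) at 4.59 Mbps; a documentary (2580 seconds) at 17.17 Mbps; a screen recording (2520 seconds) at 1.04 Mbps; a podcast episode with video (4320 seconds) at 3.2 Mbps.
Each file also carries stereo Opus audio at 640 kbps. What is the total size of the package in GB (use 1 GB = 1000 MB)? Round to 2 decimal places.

Audio: 640 kbps = 0.640 Mbps.
interview recording: 5.840 Mbps × 3300 s = 19272.0 Mb
Twitch VOD: 5.230 Mbps × 17220 s = 90060.6 Mb
documentary: 17.810 Mbps × 2580 s = 45949.8 Mb
screen recording: 1.680 Mbps × 2520 s = 4233.6 Mb
podcast episode with video: 3.840 Mbps × 4320 s = 16588.8 Mb
Total: 176104.8 Mb = 22013.1 MB.
= 22.01 GB.

22.01 GB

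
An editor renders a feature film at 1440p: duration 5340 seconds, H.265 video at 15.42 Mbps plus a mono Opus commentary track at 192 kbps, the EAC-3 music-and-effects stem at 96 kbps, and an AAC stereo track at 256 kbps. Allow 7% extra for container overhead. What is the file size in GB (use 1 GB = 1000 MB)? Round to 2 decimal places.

Audio total: 192 + 96 + 256 = 544 kbps = 0.544 Mbps.
Total bitrate: 15.42 + 0.544 = 15.964 Mbps.
Stream data: 15.964 Mbps × 5340 s = 85247.8 Mb.
With 7% container overhead: ×1.07.
91,215 Mb ÷ 8 = 11,402 MB → 11.40 GB.

11.40 GB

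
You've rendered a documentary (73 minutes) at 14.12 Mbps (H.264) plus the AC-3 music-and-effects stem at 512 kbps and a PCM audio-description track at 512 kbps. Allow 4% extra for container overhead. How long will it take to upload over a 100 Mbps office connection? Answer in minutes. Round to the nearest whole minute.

11 minutes

73 min = 4380 s
Audio total: 512 + 512 = 1024 kbps = 1.024 Mbps.
Total bitrate: 15.144 Mbps.
File: 15.144 Mbps × 4380 s = 66330.7 Mb.
With 4% container overhead: ×1.04. → 68983.9 Mb.
At 100 Mbps: 68983.9 / 100 = 689.8 s ≈ 11.5 minutes.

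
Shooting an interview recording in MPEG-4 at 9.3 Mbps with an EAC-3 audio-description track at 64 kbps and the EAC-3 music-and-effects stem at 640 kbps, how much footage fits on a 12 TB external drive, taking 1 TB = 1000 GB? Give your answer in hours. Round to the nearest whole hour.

Audio total: 64 + 640 = 704 kbps = 0.704 Mbps.
Total bitrate: 9.3 + 0.704 = 10.004 Mbps.
Capacity: 12 TB = 96,000,000 Mb.
Recording time: 96,000,000 / 10.004 = 9,596,162 s ≈ 2,666 hours.

2666 hours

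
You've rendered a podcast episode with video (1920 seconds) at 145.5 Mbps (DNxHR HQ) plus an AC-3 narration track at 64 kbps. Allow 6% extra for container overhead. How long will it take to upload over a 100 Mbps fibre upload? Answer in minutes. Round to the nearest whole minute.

Audio: 64 kbps = 0.064 Mbps.
Total bitrate: 145.564 Mbps.
File: 145.564 Mbps × 1920 s = 279482.9 Mb.
With 6% container overhead: ×1.06. → 296251.9 Mb.
At 100 Mbps: 296251.9 / 100 = 2962.5 s ≈ 49.4 minutes.

49 minutes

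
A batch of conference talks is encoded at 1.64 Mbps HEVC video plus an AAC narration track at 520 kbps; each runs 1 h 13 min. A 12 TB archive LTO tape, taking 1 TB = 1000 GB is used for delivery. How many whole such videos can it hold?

1 h 13 min = 73 min = 4380 s
Audio: 520 kbps = 0.520 Mbps.
Total bitrate: 2.160 Mbps.
Per item: 2.160 Mbps × 4380 s = 9,461 Mb = 1,183 MB.
Capacity: 12 TB = 96,000,000 Mb; 10147.13 items → 10147 complete.

10147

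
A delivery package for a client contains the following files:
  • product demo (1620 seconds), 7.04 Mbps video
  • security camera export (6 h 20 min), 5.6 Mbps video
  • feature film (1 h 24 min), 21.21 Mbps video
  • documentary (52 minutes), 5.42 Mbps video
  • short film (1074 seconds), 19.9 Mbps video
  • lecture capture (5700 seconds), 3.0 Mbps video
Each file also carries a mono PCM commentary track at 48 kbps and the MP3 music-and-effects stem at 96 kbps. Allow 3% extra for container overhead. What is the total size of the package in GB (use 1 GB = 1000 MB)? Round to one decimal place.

39.5 GB

Audio total: 48 + 96 = 144 kbps = 0.144 Mbps.
product demo: 7.184 Mbps × 1620 s × 1.03 = 11987.2 Mb
security camera export: 5.744 Mbps × 22800 s × 1.03 = 134892.1 Mb
feature film: 21.354 Mbps × 5040 s × 1.03 = 110852.9 Mb
documentary: 5.564 Mbps × 3120 s × 1.03 = 17880.5 Mb
short film: 20.044 Mbps × 1074 s × 1.03 = 22173.1 Mb
lecture capture: 3.144 Mbps × 5700 s × 1.03 = 18458.4 Mb
Total: 316244.2 Mb = 39530.5 MB.
= 39.53 GB.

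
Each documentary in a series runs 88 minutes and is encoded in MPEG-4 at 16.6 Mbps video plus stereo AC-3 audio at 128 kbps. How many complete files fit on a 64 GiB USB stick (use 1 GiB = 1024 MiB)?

6

88 min = 5280 s
Audio: 128 kbps = 0.128 Mbps.
Total bitrate: 16.728 Mbps.
Per item: 16.728 Mbps × 5280 s = 88,324 Mb = 11,040 MB.
Capacity: 64 GiB = 549,756 Mb; 6.22 items → 6 complete.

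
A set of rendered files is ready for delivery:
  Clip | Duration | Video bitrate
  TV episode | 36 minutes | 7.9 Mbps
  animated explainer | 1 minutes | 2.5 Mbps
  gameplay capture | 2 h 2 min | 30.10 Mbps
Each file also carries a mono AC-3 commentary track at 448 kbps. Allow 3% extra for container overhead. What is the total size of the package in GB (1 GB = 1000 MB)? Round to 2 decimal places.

Audio: 448 kbps = 0.448 Mbps.
TV episode: 8.348 Mbps × 2160 s × 1.03 = 18572.6 Mb
animated explainer: 2.948 Mbps × 60 s × 1.03 = 182.2 Mb
gameplay capture: 30.548 Mbps × 7320 s × 1.03 = 230319.7 Mb
Total: 249074.5 Mb = 31134.3 MB.
= 31.13 GB.

31.13 GB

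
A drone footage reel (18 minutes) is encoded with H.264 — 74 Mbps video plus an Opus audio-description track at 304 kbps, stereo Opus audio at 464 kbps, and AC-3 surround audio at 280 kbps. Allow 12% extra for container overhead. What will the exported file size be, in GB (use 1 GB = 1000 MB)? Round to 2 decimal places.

18 min = 1080 s
Audio total: 304 + 464 + 280 = 1048 kbps = 1.048 Mbps.
Total bitrate: 74 + 1.048 = 75.048 Mbps.
Stream data: 75.048 Mbps × 1080 s = 81051.8 Mb.
With 12% container overhead: ×1.12.
90,778 Mb ÷ 8 = 11,347 MB → 11.35 GB.

11.35 GB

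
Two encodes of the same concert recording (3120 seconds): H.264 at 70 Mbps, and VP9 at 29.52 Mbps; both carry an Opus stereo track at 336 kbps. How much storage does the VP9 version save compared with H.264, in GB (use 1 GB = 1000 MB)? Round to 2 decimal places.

Audio: 336 kbps = 0.336 Mbps.
H.264: 70.336 Mbps × 3120 s = 219448.3 Mb = 27.431 GB.
VP9: 29.856 Mbps × 3120 s = 93150.7 Mb = 11.644 GB.
Saving: 27.431 − 11.644 = 15.787 GB.

15.79 GB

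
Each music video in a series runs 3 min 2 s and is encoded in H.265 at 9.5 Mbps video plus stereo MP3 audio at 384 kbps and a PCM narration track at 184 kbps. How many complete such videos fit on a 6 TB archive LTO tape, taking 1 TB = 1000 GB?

3 min 2 s = 182 s
Audio total: 384 + 184 = 568 kbps = 0.568 Mbps.
Total bitrate: 10.068 Mbps.
Per item: 10.068 Mbps × 182 s = 1,832 Mb = 229.0 MB.
Capacity: 6 TB = 48,000,000 Mb; 26195.50 items → 26195 complete.

26195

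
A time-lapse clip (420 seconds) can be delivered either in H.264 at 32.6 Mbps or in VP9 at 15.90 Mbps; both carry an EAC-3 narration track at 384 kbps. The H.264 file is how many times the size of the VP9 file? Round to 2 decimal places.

Audio: 384 kbps = 0.384 Mbps.
H.264: 32.984 Mbps × 420 s = 13853.3 Mb = 1.732 GB.
VP9: 16.284 Mbps × 420 s = 6839.3 Mb = 0.855 GB.
Ratio: 1.732 / 0.855 = 2.026.

2.03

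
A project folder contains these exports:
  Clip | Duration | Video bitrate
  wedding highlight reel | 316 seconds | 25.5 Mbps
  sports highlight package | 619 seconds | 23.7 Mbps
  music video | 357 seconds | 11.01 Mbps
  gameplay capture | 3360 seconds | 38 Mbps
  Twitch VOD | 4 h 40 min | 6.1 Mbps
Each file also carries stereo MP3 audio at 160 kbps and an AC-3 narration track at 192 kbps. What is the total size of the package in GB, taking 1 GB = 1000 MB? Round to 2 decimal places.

Audio total: 160 + 192 = 352 kbps = 0.352 Mbps.
wedding highlight reel: 25.852 Mbps × 316 s = 8169.2 Mb
sports highlight package: 24.052 Mbps × 619 s = 14888.2 Mb
music video: 11.362 Mbps × 357 s = 4056.2 Mb
gameplay capture: 38.352 Mbps × 3360 s = 128862.7 Mb
Twitch VOD: 6.452 Mbps × 16800 s = 108393.6 Mb
Total: 264370.0 Mb = 33046.2 MB.
= 33.05 GB.

33.05 GB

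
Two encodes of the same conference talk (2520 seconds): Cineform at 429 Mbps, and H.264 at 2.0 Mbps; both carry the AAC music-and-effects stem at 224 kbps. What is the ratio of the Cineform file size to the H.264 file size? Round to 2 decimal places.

Audio: 224 kbps = 0.224 Mbps.
Cineform: 429.224 Mbps × 2520 s = 1081644.5 Mb = 135.206 GB.
H.264: 2.224 Mbps × 2520 s = 5604.5 Mb = 0.701 GB.
Ratio: 135.206 / 0.701 = 192.996.

193.00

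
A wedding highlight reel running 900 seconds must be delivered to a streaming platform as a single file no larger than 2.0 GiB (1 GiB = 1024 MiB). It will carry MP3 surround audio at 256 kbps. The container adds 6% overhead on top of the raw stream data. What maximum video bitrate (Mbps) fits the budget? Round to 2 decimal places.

17.75 Mbps

Budget: 2.0 GiB = 17179.9 Mb.
Stream payload after overhead: 17179.9 / 1.06 = 16207.4 Mb.
Total bitrate budget: 16207.4 Mb / 900 s = 18.008 Mbps.
Audio: 256 kbps = 0.256 Mbps.
Video: 18.008 − 0.256 = 17.752 Mbps.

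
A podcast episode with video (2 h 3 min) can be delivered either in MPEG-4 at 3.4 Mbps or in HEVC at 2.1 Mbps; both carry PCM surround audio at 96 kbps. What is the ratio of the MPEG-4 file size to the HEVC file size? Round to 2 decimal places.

1.59

2 h 3 min = 123 min = 7380 s
Audio: 96 kbps = 0.096 Mbps.
MPEG-4: 3.496 Mbps × 7380 s = 25800.5 Mb = 3.225 GB.
HEVC: 2.196 Mbps × 7380 s = 16206.5 Mb = 2.026 GB.
Ratio: 3.225 / 2.026 = 1.592.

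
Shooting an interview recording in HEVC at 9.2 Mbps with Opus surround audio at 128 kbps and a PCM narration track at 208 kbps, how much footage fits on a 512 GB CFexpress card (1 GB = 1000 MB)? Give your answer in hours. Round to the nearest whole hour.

119 hours

Audio total: 128 + 208 = 336 kbps = 0.336 Mbps.
Total bitrate: 9.2 + 0.336 = 9.536 Mbps.
Capacity: 512 GB = 4,096,000 Mb.
Recording time: 4,096,000 / 9.536 = 429,530 s ≈ 119 hours.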